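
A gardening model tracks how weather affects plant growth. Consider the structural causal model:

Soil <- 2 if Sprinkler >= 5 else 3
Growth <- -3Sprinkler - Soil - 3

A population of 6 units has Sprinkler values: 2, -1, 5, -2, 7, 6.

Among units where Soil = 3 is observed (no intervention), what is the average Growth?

E[Growth|Soil=3] averages over only the 3 units with Soil=3 (Sprinkler = 2, -1, -2): Growth = -12, -3, 0, mean -5.

-5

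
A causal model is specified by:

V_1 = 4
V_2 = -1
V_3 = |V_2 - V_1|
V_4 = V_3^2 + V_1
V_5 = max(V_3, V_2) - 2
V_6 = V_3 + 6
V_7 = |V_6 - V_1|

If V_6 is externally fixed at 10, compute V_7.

Intervening sets V_6 = 10 and removes its equation (V_6 = V_3 + 6).
V_7 = |V_6 - V_1|  [with V_6=10, V_1=4]  = 6

6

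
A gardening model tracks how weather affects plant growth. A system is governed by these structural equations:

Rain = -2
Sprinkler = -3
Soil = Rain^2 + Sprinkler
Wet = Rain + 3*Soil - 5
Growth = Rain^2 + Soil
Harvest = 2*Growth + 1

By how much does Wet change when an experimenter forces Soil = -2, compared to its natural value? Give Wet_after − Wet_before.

The intervention breaks the incoming arrows to Soil: Soil = Rain^2 + Sprinkler no longer applies, and Soil = -2.
Wet = Rain + 3*Soil - 5  [with Rain=-2, Soil=-2]  = -13
Without intervention: Soil = Rain^2 + Sprinkler  [with Rain=-2, Sprinkler=-3]  = 1; Wet = Rain + 3*Soil - 5  [with Rain=-2, Soil=1]  = -4.
Change = -13 − (-4) = -9.

-9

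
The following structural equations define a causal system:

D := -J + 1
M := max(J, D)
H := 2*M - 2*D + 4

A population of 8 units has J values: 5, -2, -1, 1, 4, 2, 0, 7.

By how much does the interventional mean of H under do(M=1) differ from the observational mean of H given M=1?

3

do(M=1) breaks M's dependence on J. With M=1 fixed, H across the units is 14, 0, 2, 6, 12, 8, 4, 18, mean 8.
Observing M=1 restricts to units where M's equation naturally yields 1: J ∈ {1, 0}. In that subpopulation H = 6, 4, mean 5.
Difference = 8 − 5 = 3.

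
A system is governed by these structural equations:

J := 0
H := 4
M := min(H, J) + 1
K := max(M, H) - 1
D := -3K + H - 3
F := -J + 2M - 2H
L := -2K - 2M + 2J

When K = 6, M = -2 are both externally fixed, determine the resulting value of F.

-12

The joint intervention fixes K = 6, M = -2, removing each variable's own equation.
F = -J + 2M - 2H  [with J=0, M=-2, H=4]  = -12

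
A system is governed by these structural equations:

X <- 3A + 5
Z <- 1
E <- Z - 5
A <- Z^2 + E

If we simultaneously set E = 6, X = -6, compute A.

The joint intervention fixes E = 6, X = -6, removing each variable's own equation.
A = Z^2 + E  [with Z=1, E=6]  = 7

7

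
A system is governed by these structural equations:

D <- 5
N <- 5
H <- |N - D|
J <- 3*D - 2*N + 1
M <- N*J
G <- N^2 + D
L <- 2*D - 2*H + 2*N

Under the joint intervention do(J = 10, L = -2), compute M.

50

Under do(J = 10, L = -2), each intervened variable's structural equation is replaced by its fixed value.
M = N*J  [with N=5, J=10]  = 50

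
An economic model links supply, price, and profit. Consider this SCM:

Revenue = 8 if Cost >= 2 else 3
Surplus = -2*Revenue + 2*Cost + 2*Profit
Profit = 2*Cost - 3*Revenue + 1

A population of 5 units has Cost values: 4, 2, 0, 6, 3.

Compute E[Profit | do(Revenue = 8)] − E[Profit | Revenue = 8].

Under do(Revenue=8), Revenue's equation is replaced by Revenue=8 for every unit. Per-unit Profit: -15, -19, -23, -11, -17. Mean = -17.
Conditioning on Revenue=8 selects the 4 unit(s) with Cost ∈ {4, 2, 6, 3}. Their Profit values: -15, -19, -11, -17. Mean = -15.5.
Difference = -17 − (-15.5) = -1.5.

-1.5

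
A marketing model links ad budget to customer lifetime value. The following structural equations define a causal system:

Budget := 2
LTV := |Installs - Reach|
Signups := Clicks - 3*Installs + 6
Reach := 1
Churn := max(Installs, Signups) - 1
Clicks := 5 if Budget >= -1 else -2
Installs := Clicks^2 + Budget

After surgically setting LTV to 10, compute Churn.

26

Intervening sets LTV = 10 and removes its equation (LTV := |Installs - Reach|).
Since Churn is not a descendant of the intervened variable, it is unaffected.
Clicks = 5 if Budget >= -1 else -2  [with Budget=2]  = 5
Installs = Clicks^2 + Budget  [with Clicks=5, Budget=2]  = 27
Signups = Clicks - 3*Installs + 6  [with Clicks=5, Installs=27]  = -70
Churn = max(Installs, Signups) - 1  [with Installs=27, Signups=-70]  = 26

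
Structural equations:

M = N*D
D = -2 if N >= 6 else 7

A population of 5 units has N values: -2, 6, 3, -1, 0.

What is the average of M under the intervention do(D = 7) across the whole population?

do(D=7) breaks D's dependence on N. With D=7 fixed, M across the units is -14, 42, 21, -7, 0, mean 8.4.

8.4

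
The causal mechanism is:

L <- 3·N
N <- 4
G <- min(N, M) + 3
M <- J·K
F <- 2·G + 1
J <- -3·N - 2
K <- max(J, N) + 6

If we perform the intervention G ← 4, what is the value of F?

Intervening sets G = 4 and removes its equation (G <- min(N, M) + 3).
F = 2·G + 1  [with G=4]  = 9

9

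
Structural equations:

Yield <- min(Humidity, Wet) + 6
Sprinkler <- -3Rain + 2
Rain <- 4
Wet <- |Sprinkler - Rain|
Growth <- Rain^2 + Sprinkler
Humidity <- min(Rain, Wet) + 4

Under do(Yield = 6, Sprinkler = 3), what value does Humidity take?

The joint intervention fixes Yield = 6, Sprinkler = 3, removing each variable's own equation.
Wet = |Sprinkler - Rain|  [with Sprinkler=3, Rain=4]  = 1
Humidity = min(Rain, Wet) + 4  [with Rain=4, Wet=1]  = 5

5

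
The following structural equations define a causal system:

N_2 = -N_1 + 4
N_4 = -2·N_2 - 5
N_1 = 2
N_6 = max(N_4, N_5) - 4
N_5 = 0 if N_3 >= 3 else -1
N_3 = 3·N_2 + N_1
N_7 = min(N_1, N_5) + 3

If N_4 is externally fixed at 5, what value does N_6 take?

Under do(N_4=5), the mechanism N_4 = -2·N_2 - 5 is discarded; N_4 is fixed at 5.
N_2 = -N_1 + 4  [with N_1=2]  = 2
N_3 = 3·N_2 + N_1  [with N_2=2, N_1=2]  = 8
N_5 = 0 if N_3 >= 3 else -1  [with N_3=8]  = 0
N_6 = max(N_4, N_5) - 4  [with N_4=5, N_5=0]  = 1

1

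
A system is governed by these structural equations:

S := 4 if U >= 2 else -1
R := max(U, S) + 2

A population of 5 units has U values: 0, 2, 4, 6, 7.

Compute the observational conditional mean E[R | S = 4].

Observing S=4 restricts to units where S's equation naturally yields 4: U ∈ {2, 4, 6, 7}. In that subpopulation R = 6, 6, 8, 9, mean 7.25.

7.25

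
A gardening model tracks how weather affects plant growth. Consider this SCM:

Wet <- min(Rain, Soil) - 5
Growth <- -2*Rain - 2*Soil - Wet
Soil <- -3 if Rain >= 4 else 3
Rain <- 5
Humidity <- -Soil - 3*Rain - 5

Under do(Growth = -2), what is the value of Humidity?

Intervening sets Growth = -2 and removes its equation (Growth <- -2*Rain - 2*Soil - Wet).
No directed path runs from Growth to Humidity, so Humidity keeps its natural value.
Soil = -3 if Rain >= 4 else 3  [with Rain=5]  = -3
Humidity = -Soil - 3*Rain - 5  [with Soil=-3, Rain=5]  = -17

-17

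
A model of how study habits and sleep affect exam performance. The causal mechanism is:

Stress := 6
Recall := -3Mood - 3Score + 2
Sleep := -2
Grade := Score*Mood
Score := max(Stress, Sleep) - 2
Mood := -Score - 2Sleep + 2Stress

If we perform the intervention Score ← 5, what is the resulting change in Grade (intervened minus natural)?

The intervention breaks the incoming arrows to Score: Score := max(Stress, Sleep) - 2 no longer applies, and Score = 5.
Mood = -Score - 2Sleep + 2Stress  [with Score=5, Sleep=-2, Stress=6]  = 11
Grade = Score*Mood  [with Score=5, Mood=11]  = 55
Without intervention: Score = max(Stress, Sleep) - 2  [with Stress=6, Sleep=-2]  = 4; Mood = -Score - 2Sleep + 2Stress  [with Score=4, Sleep=-2, Stress=6]  = 12; Grade = Score*Mood  [with Score=4, Mood=12]  = 48.
Change = 55 − 48 = 7.

7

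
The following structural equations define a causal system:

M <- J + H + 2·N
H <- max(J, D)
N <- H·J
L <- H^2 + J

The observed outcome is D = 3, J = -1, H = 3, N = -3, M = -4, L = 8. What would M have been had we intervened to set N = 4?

10

Intervening sets N = 4 and removes its equation (N <- H·J).
H = max(J, D)  [with J=-1, D=3]  = 3
M = J + H + 2·N  [with J=-1, H=3, N=4]  = 10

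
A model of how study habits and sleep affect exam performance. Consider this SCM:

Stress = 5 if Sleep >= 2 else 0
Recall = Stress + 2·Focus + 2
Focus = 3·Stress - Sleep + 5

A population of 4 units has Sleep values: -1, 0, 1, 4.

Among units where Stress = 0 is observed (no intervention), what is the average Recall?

12

E[Recall|Stress=0] averages over only the 3 units with Stress=0 (Sleep = -1, 0, 1): Recall = 14, 12, 10, mean 12.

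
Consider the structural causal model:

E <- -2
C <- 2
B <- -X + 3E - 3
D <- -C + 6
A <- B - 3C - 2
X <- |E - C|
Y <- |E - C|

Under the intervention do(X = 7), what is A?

Under do(X=7), the mechanism X <- |E - C| is discarded; X is fixed at 7.
B = -X + 3E - 3  [with X=7, E=-2]  = -16
A = B - 3C - 2  [with B=-16, C=2]  = -24

-24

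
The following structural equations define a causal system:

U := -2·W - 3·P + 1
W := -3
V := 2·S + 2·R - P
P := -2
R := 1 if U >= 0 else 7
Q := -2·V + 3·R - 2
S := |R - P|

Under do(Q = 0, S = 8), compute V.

Setting Q = 0, S = 8 by intervention discards those variables' equations.
U = -2·W - 3·P + 1  [with W=-3, P=-2]  = 13
R = 1 if U >= 0 else 7  [with U=13]  = 1
V = 2·S + 2·R - P  [with S=8, R=1, P=-2]  = 20

20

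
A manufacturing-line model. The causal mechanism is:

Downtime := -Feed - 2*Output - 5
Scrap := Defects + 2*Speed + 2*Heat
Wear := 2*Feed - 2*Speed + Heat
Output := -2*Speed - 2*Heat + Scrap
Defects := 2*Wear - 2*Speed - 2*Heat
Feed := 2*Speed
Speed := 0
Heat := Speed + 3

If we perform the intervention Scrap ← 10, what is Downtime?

-13

Intervening sets Scrap = 10 and removes its equation (Scrap := Defects + 2*Speed + 2*Heat).
Feed = 2*Speed  [with Speed=0]  = 0
Heat = Speed + 3  [with Speed=0]  = 3
Output = -2*Speed - 2*Heat + Scrap  [with Speed=0, Heat=3, Scrap=10]  = 4
Downtime = -Feed - 2*Output - 5  [with Feed=0, Output=4]  = -13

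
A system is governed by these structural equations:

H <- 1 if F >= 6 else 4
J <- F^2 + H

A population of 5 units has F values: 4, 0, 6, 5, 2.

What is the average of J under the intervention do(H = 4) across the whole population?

Every unit gets H=4 under the intervention. J values become 20, 4, 40, 29, 8; E[J|do(H=4)] = 20.2.

20.2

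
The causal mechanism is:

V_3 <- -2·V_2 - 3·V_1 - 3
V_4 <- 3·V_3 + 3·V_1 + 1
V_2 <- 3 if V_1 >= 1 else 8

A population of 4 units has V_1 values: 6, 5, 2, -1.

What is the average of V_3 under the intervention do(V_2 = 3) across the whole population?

Every unit gets V_2=3 under the intervention. V_3 values become -27, -24, -15, -6; E[V_3|do(V_2=3)] = -18.

-18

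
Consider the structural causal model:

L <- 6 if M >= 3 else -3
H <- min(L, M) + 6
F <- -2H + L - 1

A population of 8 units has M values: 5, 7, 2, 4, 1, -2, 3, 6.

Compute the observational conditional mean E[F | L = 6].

Conditioning on L=6 selects the 5 unit(s) with M ∈ {5, 7, 4, 3, 6}. Their F values: -17, -19, -15, -13, -19. Mean = -16.6.

-16.6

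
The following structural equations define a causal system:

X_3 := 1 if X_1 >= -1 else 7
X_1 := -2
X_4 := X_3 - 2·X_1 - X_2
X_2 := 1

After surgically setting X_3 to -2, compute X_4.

1

The intervention breaks the incoming arrows to X_3: X_3 := 1 if X_1 >= -1 else 7 no longer applies, and X_3 = -2.
X_4 = X_3 - 2·X_1 - X_2  [with X_3=-2, X_1=-2, X_2=1]  = 1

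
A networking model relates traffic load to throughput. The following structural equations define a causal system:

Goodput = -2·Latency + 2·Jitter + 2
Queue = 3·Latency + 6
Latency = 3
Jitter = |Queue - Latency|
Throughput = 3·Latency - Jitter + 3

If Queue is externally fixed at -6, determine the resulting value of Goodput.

14

do(Queue=-6) replaces the equation Queue = 3·Latency + 6 with the constant Queue = -6.
Jitter = |Queue - Latency|  [with Queue=-6, Latency=3]  = 9
Goodput = -2·Latency + 2·Jitter + 2  [with Latency=3, Jitter=9]  = 14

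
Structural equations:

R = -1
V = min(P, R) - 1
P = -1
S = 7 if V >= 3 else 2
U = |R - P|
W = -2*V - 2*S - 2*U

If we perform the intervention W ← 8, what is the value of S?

do(W=8) replaces the equation W = -2*V - 2*S - 2*U with the constant W = 8.
Since S is not a descendant of the intervened variable, it is unaffected.
V = min(P, R) - 1  [with P=-1, R=-1]  = -2
S = 7 if V >= 3 else 2  [with V=-2]  = 2

2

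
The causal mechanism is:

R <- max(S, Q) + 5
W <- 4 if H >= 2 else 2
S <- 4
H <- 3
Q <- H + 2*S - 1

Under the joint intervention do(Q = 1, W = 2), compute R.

The joint intervention fixes Q = 1, W = 2, removing each variable's own equation.
R = max(S, Q) + 5  [with S=4, Q=1]  = 9

9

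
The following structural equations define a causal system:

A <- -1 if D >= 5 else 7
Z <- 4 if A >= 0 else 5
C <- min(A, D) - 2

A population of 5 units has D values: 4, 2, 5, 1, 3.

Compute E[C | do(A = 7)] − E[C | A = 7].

Every unit gets A=7 under the intervention. C values become 2, 0, 3, -1, 1; E[C|do(A=7)] = 1.
Observing A=7 restricts to units where A's equation naturally yields 7: D ∈ {4, 2, 1, 3}. In that subpopulation C = 2, 0, -1, 1, mean 0.5.
Difference = 1 − 0.5 = 0.5.

0.5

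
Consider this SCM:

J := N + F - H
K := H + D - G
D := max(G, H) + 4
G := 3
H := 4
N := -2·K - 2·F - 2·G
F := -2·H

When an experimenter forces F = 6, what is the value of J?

The intervention breaks the incoming arrows to F: F := -2·H no longer applies, and F = 6.
D = max(G, H) + 4  [with G=3, H=4]  = 8
K = H + D - G  [with H=4, D=8, G=3]  = 9
N = -2·K - 2·F - 2·G  [with K=9, F=6, G=3]  = -36
J = N + F - H  [with N=-36, F=6, H=4]  = -34

-34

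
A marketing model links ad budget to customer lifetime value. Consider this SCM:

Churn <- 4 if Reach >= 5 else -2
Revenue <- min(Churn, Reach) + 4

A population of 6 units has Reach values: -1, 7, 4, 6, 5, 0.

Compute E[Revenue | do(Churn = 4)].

6.5

Every unit gets Churn=4 under the intervention. Revenue values become 3, 8, 8, 8, 8, 4; E[Revenue|do(Churn=4)] = 6.5.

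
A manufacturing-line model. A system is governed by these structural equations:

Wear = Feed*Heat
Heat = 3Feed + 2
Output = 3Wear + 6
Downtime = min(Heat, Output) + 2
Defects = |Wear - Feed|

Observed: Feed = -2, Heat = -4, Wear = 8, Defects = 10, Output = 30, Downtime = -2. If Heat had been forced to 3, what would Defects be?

4

Under do(Heat=3), the mechanism Heat = 3Feed + 2 is discarded; Heat is fixed at 3.
Wear = Feed*Heat  [with Feed=-2, Heat=3]  = -6
Defects = |Wear - Feed|  [with Wear=-6, Feed=-2]  = 4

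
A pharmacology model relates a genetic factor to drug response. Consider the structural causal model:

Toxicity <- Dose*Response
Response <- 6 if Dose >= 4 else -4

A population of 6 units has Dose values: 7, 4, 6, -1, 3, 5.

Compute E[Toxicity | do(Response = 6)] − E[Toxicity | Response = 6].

The intervention sets Response=6 in all 6 units regardless of Dose. Recomputing Toxicity per unit gives 42, 24, 36, -6, 18, 30; average 24.
Observing Response=6 restricts to units where Response's equation naturally yields 6: Dose ∈ {7, 4, 6, 5}. In that subpopulation Toxicity = 42, 24, 36, 30, mean 33.
Difference = 24 − 33 = -9.

-9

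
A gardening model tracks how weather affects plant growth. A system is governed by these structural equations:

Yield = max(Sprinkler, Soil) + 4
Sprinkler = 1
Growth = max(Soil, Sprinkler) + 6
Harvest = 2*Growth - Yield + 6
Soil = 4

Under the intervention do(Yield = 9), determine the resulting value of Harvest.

17

Intervening sets Yield = 9 and removes its equation (Yield = max(Sprinkler, Soil) + 4).
Growth = max(Soil, Sprinkler) + 6  [with Soil=4, Sprinkler=1]  = 10
Harvest = 2*Growth - Yield + 6  [with Growth=10, Yield=9]  = 17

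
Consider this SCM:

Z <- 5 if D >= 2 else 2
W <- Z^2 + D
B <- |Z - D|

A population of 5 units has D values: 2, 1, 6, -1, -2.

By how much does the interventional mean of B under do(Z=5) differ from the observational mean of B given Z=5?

Under do(Z=5), Z's equation is replaced by Z=5 for every unit. Per-unit B: 3, 4, 1, 6, 7. Mean = 4.2.
E[B|Z=5] averages over only the 2 units with Z=5 (D = 2, 6): B = 3, 1, mean 2.
Difference = 4.2 − 2 = 2.2.

2.2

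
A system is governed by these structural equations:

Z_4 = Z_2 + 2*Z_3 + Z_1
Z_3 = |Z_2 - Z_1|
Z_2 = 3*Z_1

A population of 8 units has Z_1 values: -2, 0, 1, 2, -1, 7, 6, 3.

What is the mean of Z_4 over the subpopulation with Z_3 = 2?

Conditioning on Z_3=2 selects the 2 unit(s) with Z_1 ∈ {1, -1}. Their Z_4 values: 8, 0. Mean = 4.

4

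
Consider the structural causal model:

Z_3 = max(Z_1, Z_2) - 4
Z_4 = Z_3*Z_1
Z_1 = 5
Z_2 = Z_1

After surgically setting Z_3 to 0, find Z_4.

0

The intervention breaks the incoming arrows to Z_3: Z_3 = max(Z_1, Z_2) - 4 no longer applies, and Z_3 = 0.
Z_4 = Z_3*Z_1  [with Z_3=0, Z_1=5]  = 0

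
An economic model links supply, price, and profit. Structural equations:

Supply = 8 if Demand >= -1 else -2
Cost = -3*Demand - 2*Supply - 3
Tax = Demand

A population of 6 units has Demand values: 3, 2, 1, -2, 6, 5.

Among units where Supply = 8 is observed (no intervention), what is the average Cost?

-29.2

Observing Supply=8 restricts to units where Supply's equation naturally yields 8: Demand ∈ {3, 2, 1, 6, 5}. In that subpopulation Cost = -28, -25, -22, -37, -34, mean -29.2.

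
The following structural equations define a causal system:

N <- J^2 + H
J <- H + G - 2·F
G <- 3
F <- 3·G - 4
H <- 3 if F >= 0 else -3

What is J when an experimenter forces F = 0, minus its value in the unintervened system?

Under do(F=0), the mechanism F <- 3·G - 4 is discarded; F is fixed at 0.
H = 3 if F >= 0 else -3  [with F=0]  = 3
J = H + G - 2·F  [with H=3, G=3, F=0]  = 6
Without intervention: F = 3·G - 4  [with G=3]  = 5; H = 3 if F >= 0 else -3  [with F=5]  = 3; J = H + G - 2·F  [with H=3, G=3, F=5]  = -4.
Change = 6 − (-4) = 10.

10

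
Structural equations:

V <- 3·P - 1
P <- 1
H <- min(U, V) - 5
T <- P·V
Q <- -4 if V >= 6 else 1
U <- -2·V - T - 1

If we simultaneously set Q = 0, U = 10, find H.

Setting Q = 0, U = 10 by intervention discards those variables' equations.
V = 3·P - 1  [with P=1]  = 2
H = min(U, V) - 5  [with U=10, V=2]  = -3

-3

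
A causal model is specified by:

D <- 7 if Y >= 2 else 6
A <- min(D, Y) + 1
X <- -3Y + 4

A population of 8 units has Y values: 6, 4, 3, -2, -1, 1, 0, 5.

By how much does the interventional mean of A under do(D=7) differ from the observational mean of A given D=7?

The intervention sets D=7 in all 8 units regardless of Y. Recomputing A per unit gives 7, 5, 4, -1, 0, 2, 1, 6; average 3.
Observing D=7 restricts to units where D's equation naturally yields 7: Y ∈ {6, 4, 3, 5}. In that subpopulation A = 7, 5, 4, 6, mean 5.5.
Difference = 3 − 5.5 = -2.5.

-2.5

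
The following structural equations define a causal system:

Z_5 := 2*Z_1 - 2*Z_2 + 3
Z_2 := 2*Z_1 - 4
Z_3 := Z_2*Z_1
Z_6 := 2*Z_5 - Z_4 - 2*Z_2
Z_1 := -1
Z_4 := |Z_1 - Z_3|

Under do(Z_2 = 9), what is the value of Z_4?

Under do(Z_2=9), the mechanism Z_2 := 2*Z_1 - 4 is discarded; Z_2 is fixed at 9.
Z_3 = Z_2*Z_1  [with Z_2=9, Z_1=-1]  = -9
Z_4 = |Z_1 - Z_3|  [with Z_1=-1, Z_3=-9]  = 8

8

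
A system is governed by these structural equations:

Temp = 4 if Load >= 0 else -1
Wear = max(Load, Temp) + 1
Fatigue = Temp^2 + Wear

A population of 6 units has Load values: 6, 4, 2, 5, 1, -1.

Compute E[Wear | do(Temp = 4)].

Every unit gets Temp=4 under the intervention. Wear values become 7, 5, 5, 6, 5, 5; E[Wear|do(Temp=4)] = 5.5.

5.5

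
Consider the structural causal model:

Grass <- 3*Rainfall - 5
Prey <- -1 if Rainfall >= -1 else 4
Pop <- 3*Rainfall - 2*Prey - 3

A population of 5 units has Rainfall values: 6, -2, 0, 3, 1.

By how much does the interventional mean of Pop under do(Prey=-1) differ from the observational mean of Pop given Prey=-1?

-2.7

The intervention sets Prey=-1 in all 5 units regardless of Rainfall. Recomputing Pop per unit gives 17, -7, -1, 8, 2; average 3.8.
Conditioning on Prey=-1 selects the 4 unit(s) with Rainfall ∈ {6, 0, 3, 1}. Their Pop values: 17, -1, 8, 2. Mean = 6.5.
Difference = 3.8 − 6.5 = -2.7.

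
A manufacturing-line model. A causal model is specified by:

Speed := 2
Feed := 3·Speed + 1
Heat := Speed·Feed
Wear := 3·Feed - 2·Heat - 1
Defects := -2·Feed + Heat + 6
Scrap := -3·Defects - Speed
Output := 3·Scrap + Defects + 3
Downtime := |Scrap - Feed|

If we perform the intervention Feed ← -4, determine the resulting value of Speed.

Under do(Feed=-4), the mechanism Feed := 3·Speed + 1 is discarded; Feed is fixed at -4.
Speed is not downstream of the intervention, so its value is determined by the original equations.

2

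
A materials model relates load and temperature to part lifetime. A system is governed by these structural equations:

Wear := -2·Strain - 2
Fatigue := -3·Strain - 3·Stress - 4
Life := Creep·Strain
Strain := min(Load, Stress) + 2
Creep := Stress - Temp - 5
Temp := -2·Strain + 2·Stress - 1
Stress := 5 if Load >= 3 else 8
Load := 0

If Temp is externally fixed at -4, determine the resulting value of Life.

do(Temp=-4) replaces the equation Temp := -2·Strain + 2·Stress - 1 with the constant Temp = -4.
Stress = 5 if Load >= 3 else 8  [with Load=0]  = 8
Strain = min(Load, Stress) + 2  [with Load=0, Stress=8]  = 2
Creep = Stress - Temp - 5  [with Stress=8, Temp=-4]  = 7
Life = Creep·Strain  [with Creep=7, Strain=2]  = 14

14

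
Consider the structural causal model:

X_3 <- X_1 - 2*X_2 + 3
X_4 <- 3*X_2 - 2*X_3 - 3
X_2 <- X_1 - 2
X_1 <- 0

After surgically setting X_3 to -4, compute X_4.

-1

The intervention breaks the incoming arrows to X_3: X_3 <- X_1 - 2*X_2 + 3 no longer applies, and X_3 = -4.
X_2 = X_1 - 2  [with X_1=0]  = -2
X_4 = 3*X_2 - 2*X_3 - 3  [with X_2=-2, X_3=-4]  = -1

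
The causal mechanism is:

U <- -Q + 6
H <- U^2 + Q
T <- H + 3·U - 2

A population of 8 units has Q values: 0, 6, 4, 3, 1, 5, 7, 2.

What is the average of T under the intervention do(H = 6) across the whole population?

11.5

do(H=6) breaks H's dependence on Q. With H=6 fixed, T across the units is 22, 4, 10, 13, 19, 7, 1, 16, mean 11.5.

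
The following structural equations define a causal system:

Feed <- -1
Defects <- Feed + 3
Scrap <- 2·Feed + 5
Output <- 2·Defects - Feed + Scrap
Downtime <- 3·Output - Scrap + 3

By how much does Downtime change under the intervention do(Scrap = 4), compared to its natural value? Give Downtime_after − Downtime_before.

do(Scrap=4) replaces the equation Scrap <- 2·Feed + 5 with the constant Scrap = 4.
Defects = Feed + 3  [with Feed=-1]  = 2
Output = 2·Defects - Feed + Scrap  [with Defects=2, Feed=-1, Scrap=4]  = 9
Downtime = 3·Output - Scrap + 3  [with Output=9, Scrap=4]  = 26
Without intervention: Defects = Feed + 3  [with Feed=-1]  = 2; Scrap = 2·Feed + 5  [with Feed=-1]  = 3; Output = 2·Defects - Feed + Scrap  [with Defects=2, Feed=-1, Scrap=3]  = 8; Downtime = 3·Output - Scrap + 3  [with Output=8, Scrap=3]  = 24.
Change = 26 − 24 = 2.

2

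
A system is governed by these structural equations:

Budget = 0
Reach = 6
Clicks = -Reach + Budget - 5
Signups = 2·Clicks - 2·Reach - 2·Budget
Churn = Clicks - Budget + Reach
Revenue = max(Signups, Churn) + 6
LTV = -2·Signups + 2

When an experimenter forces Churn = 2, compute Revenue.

The intervention breaks the incoming arrows to Churn: Churn = Clicks - Budget + Reach no longer applies, and Churn = 2.
Clicks = -Reach + Budget - 5  [with Reach=6, Budget=0]  = -11
Signups = 2·Clicks - 2·Reach - 2·Budget  [with Clicks=-11, Reach=6, Budget=0]  = -34
Revenue = max(Signups, Churn) + 6  [with Signups=-34, Churn=2]  = 8

8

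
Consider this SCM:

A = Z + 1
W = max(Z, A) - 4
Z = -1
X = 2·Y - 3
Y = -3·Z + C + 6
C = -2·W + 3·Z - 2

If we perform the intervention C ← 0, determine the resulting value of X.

15

Under do(C=0), the mechanism C = -2·W + 3·Z - 2 is discarded; C is fixed at 0.
Y = -3·Z + C + 6  [with Z=-1, C=0]  = 9
X = 2·Y - 3  [with Y=9]  = 15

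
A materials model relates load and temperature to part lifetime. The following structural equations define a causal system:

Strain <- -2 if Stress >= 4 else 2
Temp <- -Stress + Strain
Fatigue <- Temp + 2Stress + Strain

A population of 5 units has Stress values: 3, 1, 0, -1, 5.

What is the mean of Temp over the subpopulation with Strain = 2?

E[Temp|Strain=2] averages over only the 4 units with Strain=2 (Stress = 3, 1, 0, -1): Temp = -1, 1, 2, 3, mean 1.25.

1.25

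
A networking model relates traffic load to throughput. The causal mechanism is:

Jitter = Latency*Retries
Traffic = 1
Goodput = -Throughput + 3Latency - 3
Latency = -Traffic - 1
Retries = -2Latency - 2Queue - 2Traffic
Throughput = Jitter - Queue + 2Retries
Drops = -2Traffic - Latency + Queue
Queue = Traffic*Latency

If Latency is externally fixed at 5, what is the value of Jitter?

Under do(Latency=5), the mechanism Latency = -Traffic - 1 is discarded; Latency is fixed at 5.
Queue = Traffic*Latency  [with Traffic=1, Latency=5]  = 5
Retries = -2Latency - 2Queue - 2Traffic  [with Latency=5, Queue=5, Traffic=1]  = -22
Jitter = Latency*Retries  [with Latency=5, Retries=-22]  = -110

-110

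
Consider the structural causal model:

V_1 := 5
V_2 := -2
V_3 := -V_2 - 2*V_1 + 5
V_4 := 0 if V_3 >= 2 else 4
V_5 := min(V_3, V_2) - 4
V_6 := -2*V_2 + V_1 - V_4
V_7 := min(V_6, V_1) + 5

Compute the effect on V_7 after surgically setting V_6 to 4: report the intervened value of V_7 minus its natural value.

-1

Intervening sets V_6 = 4 and removes its equation (V_6 := -2*V_2 + V_1 - V_4).
V_7 = min(V_6, V_1) + 5  [with V_6=4, V_1=5]  = 9
Without intervention: V_3 = -V_2 - 2*V_1 + 5  [with V_2=-2, V_1=5]  = -3; V_4 = 0 if V_3 >= 2 else 4  [with V_3=-3]  = 4; V_6 = -2*V_2 + V_1 - V_4  [with V_2=-2, V_1=5, V_4=4]  = 5; V_7 = min(V_6, V_1) + 5  [with V_6=5, V_1=5]  = 10.
Change = 9 − 10 = -1.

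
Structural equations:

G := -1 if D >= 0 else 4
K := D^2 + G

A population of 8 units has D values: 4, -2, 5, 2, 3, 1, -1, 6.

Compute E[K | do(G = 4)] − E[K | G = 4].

9.5

Under do(G=4), G's equation is replaced by G=4 for every unit. Per-unit K: 20, 8, 29, 8, 13, 5, 5, 40. Mean = 16.
Conditioning on G=4 selects the 2 unit(s) with D ∈ {-2, -1}. Their K values: 8, 5. Mean = 6.5.
Difference = 16 − 6.5 = 9.5.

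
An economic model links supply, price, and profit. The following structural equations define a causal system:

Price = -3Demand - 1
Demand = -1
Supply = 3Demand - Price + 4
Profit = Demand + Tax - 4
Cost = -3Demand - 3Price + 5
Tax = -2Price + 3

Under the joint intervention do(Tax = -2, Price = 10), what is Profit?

-7

The joint intervention fixes Tax = -2, Price = 10, removing each variable's own equation.
Profit = Demand + Tax - 4  [with Demand=-1, Tax=-2]  = -7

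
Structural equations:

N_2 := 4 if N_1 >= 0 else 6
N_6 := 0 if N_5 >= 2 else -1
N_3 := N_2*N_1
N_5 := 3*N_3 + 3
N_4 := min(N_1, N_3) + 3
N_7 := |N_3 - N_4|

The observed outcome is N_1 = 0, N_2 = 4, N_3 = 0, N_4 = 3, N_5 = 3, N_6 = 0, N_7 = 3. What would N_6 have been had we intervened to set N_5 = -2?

-1

The intervention breaks the incoming arrows to N_5: N_5 := 3*N_3 + 3 no longer applies, and N_5 = -2.
N_6 = 0 if N_5 >= 2 else -1  [with N_5=-2]  = -1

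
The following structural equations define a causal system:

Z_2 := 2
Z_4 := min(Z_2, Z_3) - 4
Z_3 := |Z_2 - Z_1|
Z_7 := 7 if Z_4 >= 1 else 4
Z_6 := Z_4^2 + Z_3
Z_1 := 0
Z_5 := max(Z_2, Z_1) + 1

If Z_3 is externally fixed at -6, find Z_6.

94

The intervention breaks the incoming arrows to Z_3: Z_3 := |Z_2 - Z_1| no longer applies, and Z_3 = -6.
Z_4 = min(Z_2, Z_3) - 4  [with Z_2=2, Z_3=-6]  = -10
Z_6 = Z_4^2 + Z_3  [with Z_4=-10, Z_3=-6]  = 94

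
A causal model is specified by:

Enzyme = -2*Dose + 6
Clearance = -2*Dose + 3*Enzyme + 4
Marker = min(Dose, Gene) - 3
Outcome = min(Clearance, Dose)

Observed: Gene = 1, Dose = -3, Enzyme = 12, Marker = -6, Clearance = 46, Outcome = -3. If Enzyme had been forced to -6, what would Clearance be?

do(Enzyme=-6) replaces the equation Enzyme = -2*Dose + 6 with the constant Enzyme = -6.
Clearance = -2*Dose + 3*Enzyme + 4  [with Dose=-3, Enzyme=-6]  = -8

-8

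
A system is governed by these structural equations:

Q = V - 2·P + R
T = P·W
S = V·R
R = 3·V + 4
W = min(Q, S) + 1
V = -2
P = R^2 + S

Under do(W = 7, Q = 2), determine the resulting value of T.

Setting W = 7, Q = 2 by intervention discards those variables' equations.
R = 3·V + 4  [with V=-2]  = -2
S = V·R  [with V=-2, R=-2]  = 4
P = R^2 + S  [with R=-2, S=4]  = 8
T = P·W  [with P=8, W=7]  = 56

56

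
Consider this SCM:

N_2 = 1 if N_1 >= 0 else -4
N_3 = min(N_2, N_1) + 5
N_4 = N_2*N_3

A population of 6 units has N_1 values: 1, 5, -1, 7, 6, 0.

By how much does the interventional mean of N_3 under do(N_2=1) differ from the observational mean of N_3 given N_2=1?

Every unit gets N_2=1 under the intervention. N_3 values become 6, 6, 4, 6, 6, 5; E[N_3|do(N_2=1)] = 5.5.
Observing N_2=1 restricts to units where N_2's equation naturally yields 1: N_1 ∈ {1, 5, 7, 6, 0}. In that subpopulation N_3 = 6, 6, 6, 6, 5, mean 5.8.
Difference = 5.5 − 5.8 = -0.3.

-0.3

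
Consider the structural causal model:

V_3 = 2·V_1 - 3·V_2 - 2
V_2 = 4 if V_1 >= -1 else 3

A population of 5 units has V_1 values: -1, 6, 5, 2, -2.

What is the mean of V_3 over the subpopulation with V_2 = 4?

Conditioning on V_2=4 selects the 4 unit(s) with V_1 ∈ {-1, 6, 5, 2}. Their V_3 values: -16, -2, -4, -10. Mean = -8.

-8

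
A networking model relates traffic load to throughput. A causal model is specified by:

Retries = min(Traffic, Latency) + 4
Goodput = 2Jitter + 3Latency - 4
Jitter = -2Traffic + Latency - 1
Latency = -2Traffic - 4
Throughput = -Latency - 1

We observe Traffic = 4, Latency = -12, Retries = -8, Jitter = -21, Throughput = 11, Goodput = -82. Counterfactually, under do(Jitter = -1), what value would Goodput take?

-42

Under do(Jitter=-1), the mechanism Jitter = -2Traffic + Latency - 1 is discarded; Jitter is fixed at -1.
Latency = -2Traffic - 4  [with Traffic=4]  = -12
Goodput = 2Jitter + 3Latency - 4  [with Jitter=-1, Latency=-12]  = -42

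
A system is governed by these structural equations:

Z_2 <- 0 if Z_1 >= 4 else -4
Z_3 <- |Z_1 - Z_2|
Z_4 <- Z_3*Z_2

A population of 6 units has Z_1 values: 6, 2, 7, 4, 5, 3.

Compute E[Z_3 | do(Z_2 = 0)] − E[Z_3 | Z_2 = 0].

-1

do(Z_2=0) breaks Z_2's dependence on Z_1. With Z_2=0 fixed, Z_3 across the units is 6, 2, 7, 4, 5, 3, mean 4.5.
Conditioning on Z_2=0 selects the 4 unit(s) with Z_1 ∈ {6, 7, 4, 5}. Their Z_3 values: 6, 7, 4, 5. Mean = 5.5.
Difference = 4.5 − 5.5 = -1.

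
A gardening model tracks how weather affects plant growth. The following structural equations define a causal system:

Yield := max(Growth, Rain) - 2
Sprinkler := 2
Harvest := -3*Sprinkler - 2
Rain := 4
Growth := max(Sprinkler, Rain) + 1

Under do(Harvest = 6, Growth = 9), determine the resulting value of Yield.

Under do(Harvest = 6, Growth = 9), each intervened variable's structural equation is replaced by its fixed value.
Yield = max(Growth, Rain) - 2  [with Growth=9, Rain=4]  = 7

7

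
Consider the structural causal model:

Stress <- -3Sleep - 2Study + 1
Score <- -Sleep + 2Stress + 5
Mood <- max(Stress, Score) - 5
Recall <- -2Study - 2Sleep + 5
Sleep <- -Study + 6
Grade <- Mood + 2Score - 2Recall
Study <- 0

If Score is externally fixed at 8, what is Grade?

The intervention breaks the incoming arrows to Score: Score <- -Sleep + 2Stress + 5 no longer applies, and Score = 8.
Sleep = -Study + 6  [with Study=0]  = 6
Stress = -3Sleep - 2Study + 1  [with Sleep=6, Study=0]  = -17
Mood = max(Stress, Score) - 5  [with Stress=-17, Score=8]  = 3
Recall = -2Study - 2Sleep + 5  [with Study=0, Sleep=6]  = -7
Grade = Mood + 2Score - 2Recall  [with Mood=3, Score=8, Recall=-7]  = 33

33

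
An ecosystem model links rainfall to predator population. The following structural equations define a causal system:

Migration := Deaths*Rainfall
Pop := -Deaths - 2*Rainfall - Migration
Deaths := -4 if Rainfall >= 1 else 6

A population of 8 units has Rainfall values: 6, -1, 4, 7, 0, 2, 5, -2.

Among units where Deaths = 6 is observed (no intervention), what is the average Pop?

2

E[Pop|Deaths=6] averages over only the 3 units with Deaths=6 (Rainfall = -1, 0, -2): Pop = 2, -6, 10, mean 2.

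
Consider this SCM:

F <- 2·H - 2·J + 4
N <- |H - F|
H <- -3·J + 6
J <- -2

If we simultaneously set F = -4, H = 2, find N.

6

The joint intervention fixes F = -4, H = 2, removing each variable's own equation.
N = |H - F|  [with H=2, F=-4]  = 6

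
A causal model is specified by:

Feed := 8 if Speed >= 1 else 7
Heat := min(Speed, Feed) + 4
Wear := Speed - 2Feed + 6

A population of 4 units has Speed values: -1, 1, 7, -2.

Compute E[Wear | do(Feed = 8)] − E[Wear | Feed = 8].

Under do(Feed=8), Feed's equation is replaced by Feed=8 for every unit. Per-unit Wear: -11, -9, -3, -12. Mean = -8.75.
Conditioning on Feed=8 selects the 2 unit(s) with Speed ∈ {1, 7}. Their Wear values: -9, -3. Mean = -6.
Difference = -8.75 − (-6) = -2.75.

-2.75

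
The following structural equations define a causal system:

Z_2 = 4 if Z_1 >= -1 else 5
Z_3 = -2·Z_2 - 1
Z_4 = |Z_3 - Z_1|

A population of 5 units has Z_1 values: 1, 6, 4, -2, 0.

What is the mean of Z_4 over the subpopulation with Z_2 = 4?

11.75

Observing Z_2=4 restricts to units where Z_2's equation naturally yields 4: Z_1 ∈ {1, 6, 4, 0}. In that subpopulation Z_4 = 10, 15, 13, 9, mean 11.75.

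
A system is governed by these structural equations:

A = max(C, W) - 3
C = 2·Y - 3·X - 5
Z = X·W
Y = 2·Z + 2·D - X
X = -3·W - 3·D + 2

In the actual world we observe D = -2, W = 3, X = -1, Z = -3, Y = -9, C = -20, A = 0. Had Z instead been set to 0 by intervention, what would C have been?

Under do(Z=0), the mechanism Z = X·W is discarded; Z is fixed at 0.
X = -3·W - 3·D + 2  [with W=3, D=-2]  = -1
Y = 2·Z + 2·D - X  [with Z=0, D=-2, X=-1]  = -3
C = 2·Y - 3·X - 5  [with Y=-3, X=-1]  = -8

-8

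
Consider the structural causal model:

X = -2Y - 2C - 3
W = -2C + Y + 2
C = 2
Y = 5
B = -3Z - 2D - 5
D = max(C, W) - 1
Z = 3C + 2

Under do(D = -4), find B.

Intervening sets D = -4 and removes its equation (D = max(C, W) - 1).
Z = 3C + 2  [with C=2]  = 8
B = -3Z - 2D - 5  [with Z=8, D=-4]  = -21

-21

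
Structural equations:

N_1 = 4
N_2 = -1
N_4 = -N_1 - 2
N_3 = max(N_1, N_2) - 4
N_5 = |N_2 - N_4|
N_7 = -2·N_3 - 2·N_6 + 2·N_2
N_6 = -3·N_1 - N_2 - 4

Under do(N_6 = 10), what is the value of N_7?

-22

Intervening sets N_6 = 10 and removes its equation (N_6 = -3·N_1 - N_2 - 4).
N_3 = max(N_1, N_2) - 4  [with N_1=4, N_2=-1]  = 0
N_7 = -2·N_3 - 2·N_6 + 2·N_2  [with N_3=0, N_6=10, N_2=-1]  = -22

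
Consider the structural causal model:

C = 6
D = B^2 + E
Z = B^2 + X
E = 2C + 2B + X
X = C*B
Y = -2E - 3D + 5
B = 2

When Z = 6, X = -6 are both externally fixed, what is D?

The joint intervention fixes Z = 6, X = -6, removing each variable's own equation.
E = 2C + 2B + X  [with C=6, B=2, X=-6]  = 10
D = B^2 + E  [with B=2, E=10]  = 14

14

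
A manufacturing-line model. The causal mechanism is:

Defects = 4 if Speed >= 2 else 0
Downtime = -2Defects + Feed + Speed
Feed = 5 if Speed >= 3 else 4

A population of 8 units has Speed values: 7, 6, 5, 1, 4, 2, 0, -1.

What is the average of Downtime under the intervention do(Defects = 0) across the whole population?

Under do(Defects=0), Defects's equation is replaced by Defects=0 for every unit. Per-unit Downtime: 12, 11, 10, 5, 9, 6, 4, 3. Mean = 7.5.

7.5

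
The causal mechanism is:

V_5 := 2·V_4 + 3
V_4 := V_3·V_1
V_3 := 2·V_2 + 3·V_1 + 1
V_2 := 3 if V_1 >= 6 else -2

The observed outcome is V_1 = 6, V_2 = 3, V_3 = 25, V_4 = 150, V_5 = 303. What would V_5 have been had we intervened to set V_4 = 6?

15

Intervening sets V_4 = 6 and removes its equation (V_4 := V_3·V_1).
V_5 = 2·V_4 + 3  [with V_4=6]  = 15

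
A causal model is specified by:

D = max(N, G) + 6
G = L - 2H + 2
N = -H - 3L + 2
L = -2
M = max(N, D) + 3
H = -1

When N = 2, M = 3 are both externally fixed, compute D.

8

The joint intervention fixes N = 2, M = 3, removing each variable's own equation.
G = L - 2H + 2  [with L=-2, H=-1]  = 2
D = max(N, G) + 6  [with N=2, G=2]  = 8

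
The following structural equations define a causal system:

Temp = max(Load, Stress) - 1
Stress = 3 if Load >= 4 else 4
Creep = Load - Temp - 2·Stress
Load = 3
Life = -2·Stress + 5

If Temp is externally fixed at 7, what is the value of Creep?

-12

The intervention breaks the incoming arrows to Temp: Temp = max(Load, Stress) - 1 no longer applies, and Temp = 7.
Stress = 3 if Load >= 4 else 4  [with Load=3]  = 4
Creep = Load - Temp - 2·Stress  [with Load=3, Temp=7, Stress=4]  = -12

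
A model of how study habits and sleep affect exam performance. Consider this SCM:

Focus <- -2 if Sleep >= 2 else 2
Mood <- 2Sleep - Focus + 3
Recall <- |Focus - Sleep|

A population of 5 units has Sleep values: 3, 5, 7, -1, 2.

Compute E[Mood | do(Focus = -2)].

11.4

Under do(Focus=-2), Focus's equation is replaced by Focus=-2 for every unit. Per-unit Mood: 11, 15, 19, 3, 9. Mean = 11.4.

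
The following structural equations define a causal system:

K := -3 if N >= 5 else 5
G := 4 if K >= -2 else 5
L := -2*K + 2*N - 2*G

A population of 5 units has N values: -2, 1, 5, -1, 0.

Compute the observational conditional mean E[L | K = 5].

Conditioning on K=5 selects the 4 unit(s) with N ∈ {-2, 1, -1, 0}. Their L values: -22, -16, -20, -18. Mean = -19.

-19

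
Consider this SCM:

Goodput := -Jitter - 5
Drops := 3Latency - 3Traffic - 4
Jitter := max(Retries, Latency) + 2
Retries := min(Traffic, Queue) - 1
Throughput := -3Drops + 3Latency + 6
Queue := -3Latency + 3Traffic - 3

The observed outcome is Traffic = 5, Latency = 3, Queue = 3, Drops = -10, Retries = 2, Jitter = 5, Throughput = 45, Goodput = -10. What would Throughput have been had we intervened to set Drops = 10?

The intervention breaks the incoming arrows to Drops: Drops := 3Latency - 3Traffic - 4 no longer applies, and Drops = 10.
Throughput = -3Drops + 3Latency + 6  [with Drops=10, Latency=3]  = -15

-15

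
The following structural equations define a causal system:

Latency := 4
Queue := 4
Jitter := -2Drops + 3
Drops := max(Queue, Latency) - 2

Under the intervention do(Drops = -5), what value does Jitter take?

The intervention breaks the incoming arrows to Drops: Drops := max(Queue, Latency) - 2 no longer applies, and Drops = -5.
Jitter = -2Drops + 3  [with Drops=-5]  = 13

13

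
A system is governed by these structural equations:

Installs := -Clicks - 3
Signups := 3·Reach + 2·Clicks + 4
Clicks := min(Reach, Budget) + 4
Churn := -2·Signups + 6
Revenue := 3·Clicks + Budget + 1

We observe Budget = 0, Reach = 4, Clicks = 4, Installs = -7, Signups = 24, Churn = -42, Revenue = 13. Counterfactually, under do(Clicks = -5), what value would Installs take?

The intervention breaks the incoming arrows to Clicks: Clicks := min(Reach, Budget) + 4 no longer applies, and Clicks = -5.
Installs = -Clicks - 3  [with Clicks=-5]  = 2

2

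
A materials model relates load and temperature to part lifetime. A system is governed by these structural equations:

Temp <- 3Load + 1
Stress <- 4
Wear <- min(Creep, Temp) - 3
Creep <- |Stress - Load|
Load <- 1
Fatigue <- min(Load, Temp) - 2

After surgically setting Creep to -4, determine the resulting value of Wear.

-7

Intervening sets Creep = -4 and removes its equation (Creep <- |Stress - Load|).
Temp = 3Load + 1  [with Load=1]  = 4
Wear = min(Creep, Temp) - 3  [with Creep=-4, Temp=4]  = -7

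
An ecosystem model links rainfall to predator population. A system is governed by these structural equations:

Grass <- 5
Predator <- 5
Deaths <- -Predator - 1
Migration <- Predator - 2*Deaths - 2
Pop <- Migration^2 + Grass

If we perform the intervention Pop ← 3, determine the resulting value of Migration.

The intervention breaks the incoming arrows to Pop: Pop <- Migration^2 + Grass no longer applies, and Pop = 3.
Since Migration is not a descendant of the intervened variable, it is unaffected.
Deaths = -Predator - 1  [with Predator=5]  = -6
Migration = Predator - 2*Deaths - 2  [with Predator=5, Deaths=-6]  = 15

15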